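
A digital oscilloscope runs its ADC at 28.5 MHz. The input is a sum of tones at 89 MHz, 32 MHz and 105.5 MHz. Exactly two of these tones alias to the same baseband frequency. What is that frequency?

fs/2 = 14.25 MHz.
89 MHz mod fs = 3.5 MHz.
3.5 MHz ≤ fs/2 = 14.25 MHz, appears at 3.5 MHz.
32 MHz mod fs = 3.5 MHz.
3.5 MHz ≤ fs/2 = 14.25 MHz, appears at 3.5 MHz.
105.5 MHz mod fs = 20 MHz.
20 MHz > fs/2 = 14.25 MHz, folds to fs − 20 MHz = 8.5 MHz.
32 MHz and 89 MHz both map to 3.5 MHz.

3.5 MHz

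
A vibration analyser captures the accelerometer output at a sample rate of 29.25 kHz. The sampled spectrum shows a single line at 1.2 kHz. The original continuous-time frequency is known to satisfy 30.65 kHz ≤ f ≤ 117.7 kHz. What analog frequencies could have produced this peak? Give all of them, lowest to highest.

57.3 kHz, 59.7 kHz, 86.55 kHz, 88.95 kHz, 115.8 kHz

Frequencies that alias to 1.2 kHz are k·fs ± 1.2 kHz for integer k ≥ 0.
k=0: 1.2 kHz.
k=1: 28.05 kHz, 30.45 kHz.
k=2: 57.3 kHz, 59.7 kHz.
k=3: 86.55 kHz, 88.95 kHz.
k=4: 115.8 kHz, 118.2 kHz.
k=5: 145.05 kHz, 147.45 kHz.
Within [30.65 kHz, 117.7 kHz]: 57.3 kHz, 59.7 kHz, 86.55 kHz, 88.95 kHz, 115.8 kHz.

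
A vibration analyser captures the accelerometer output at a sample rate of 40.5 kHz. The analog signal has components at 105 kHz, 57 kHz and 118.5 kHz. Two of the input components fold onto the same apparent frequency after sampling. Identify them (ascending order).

57 kHz, 105 kHz

fs/2 = 20.25 kHz.
105 kHz mod fs = 24 kHz.
24 kHz > fs/2 = 20.25 kHz, folds to fs − 24 kHz = 16.5 kHz.
57 kHz mod fs = 16.5 kHz.
16.5 kHz ≤ fs/2 = 20.25 kHz, appears at 16.5 kHz.
118.5 kHz mod fs = 37.5 kHz.
37.5 kHz > fs/2 = 20.25 kHz, folds to fs − 37.5 kHz = 3 kHz.
57 kHz and 105 kHz both map to 16.5 kHz.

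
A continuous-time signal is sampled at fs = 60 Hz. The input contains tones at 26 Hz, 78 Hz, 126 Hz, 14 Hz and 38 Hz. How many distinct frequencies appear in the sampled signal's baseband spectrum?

5

fs/2 = 30 Hz.
26 Hz ≤ fs/2 = 30 Hz, passes unchanged.
78 Hz mod fs = 18 Hz.
18 Hz ≤ fs/2 = 30 Hz, appears at 18 Hz.
126 Hz mod fs = 6 Hz.
6 Hz ≤ fs/2 = 30 Hz, appears at 6 Hz.
14 Hz ≤ fs/2 = 30 Hz, passes unchanged.
38 Hz > fs/2 = 30 Hz, folds to fs − 38 Hz = 22 Hz.
Distinct values: {6 Hz, 14 Hz, 18 Hz, 22 Hz, 26 Hz} → 5.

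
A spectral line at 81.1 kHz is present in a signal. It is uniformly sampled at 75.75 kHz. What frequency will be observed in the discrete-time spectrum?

81.1 kHz mod fs = 5.35 kHz.
5.35 kHz ≤ fs/2 = 37.875 kHz, appears at 5.35 kHz.

5.35 kHz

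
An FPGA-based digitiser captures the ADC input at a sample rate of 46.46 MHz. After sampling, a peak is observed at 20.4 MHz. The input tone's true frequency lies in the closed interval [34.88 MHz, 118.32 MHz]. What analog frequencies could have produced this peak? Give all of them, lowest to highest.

Frequencies that alias to 20.4 MHz are k·fs ± 20.4 MHz for integer k ≥ 0.
k=0: 20.4 MHz.
k=1: 26.06 MHz, 66.86 MHz.
k=2: 72.52 MHz, 113.32 MHz.
k=3: 118.98 MHz, 159.78 MHz.
Within [34.88 MHz, 118.32 MHz]: 66.86 MHz, 72.52 MHz, 113.32 MHz.

66.86 MHz, 72.52 MHz, 113.32 MHz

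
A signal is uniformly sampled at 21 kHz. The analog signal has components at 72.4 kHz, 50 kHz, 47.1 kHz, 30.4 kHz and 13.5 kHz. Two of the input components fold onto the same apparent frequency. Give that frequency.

fs/2 = 10.5 kHz.
72.4 kHz mod fs = 9.4 kHz.
9.4 kHz ≤ fs/2 = 10.5 kHz, appears at 9.4 kHz.
50 kHz mod fs = 8 kHz.
8 kHz ≤ fs/2 = 10.5 kHz, appears at 8 kHz.
47.1 kHz mod fs = 5.1 kHz.
5.1 kHz ≤ fs/2 = 10.5 kHz, appears at 5.1 kHz.
30.4 kHz mod fs = 9.4 kHz.
9.4 kHz ≤ fs/2 = 10.5 kHz, appears at 9.4 kHz.
13.5 kHz > fs/2 = 10.5 kHz, folds to fs − 13.5 kHz = 7.5 kHz.
30.4 kHz and 72.4 kHz both map to 9.4 kHz.

9.4 kHz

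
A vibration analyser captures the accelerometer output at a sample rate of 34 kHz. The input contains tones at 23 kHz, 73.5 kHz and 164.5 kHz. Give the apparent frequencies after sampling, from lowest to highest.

5.5 kHz, 11 kHz

fs/2 = 17 kHz.
23 kHz > fs/2 = 17 kHz, folds to fs − 23 kHz = 11 kHz.
73.5 kHz mod fs = 5.5 kHz.
5.5 kHz ≤ fs/2 = 17 kHz, appears at 5.5 kHz.
164.5 kHz mod fs = 28.5 kHz.
28.5 kHz > fs/2 = 17 kHz, folds to fs − 28.5 kHz = 5.5 kHz.
Distinct values: {5.5 kHz, 11 kHz}.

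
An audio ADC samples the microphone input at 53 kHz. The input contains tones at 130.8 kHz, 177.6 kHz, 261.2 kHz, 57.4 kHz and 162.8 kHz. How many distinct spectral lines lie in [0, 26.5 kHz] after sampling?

fs/2 = 26.5 kHz.
130.8 kHz mod fs = 24.8 kHz.
24.8 kHz ≤ fs/2 = 26.5 kHz, appears at 24.8 kHz.
177.6 kHz mod fs = 18.6 kHz.
18.6 kHz ≤ fs/2 = 26.5 kHz, appears at 18.6 kHz.
261.2 kHz mod fs = 49.2 kHz.
49.2 kHz > fs/2 = 26.5 kHz, folds to fs − 49.2 kHz = 3.8 kHz.
57.4 kHz mod fs = 4.4 kHz.
4.4 kHz ≤ fs/2 = 26.5 kHz, appears at 4.4 kHz.
162.8 kHz mod fs = 3.8 kHz.
3.8 kHz ≤ fs/2 = 26.5 kHz, appears at 3.8 kHz.
Distinct values: {3.8 kHz, 4.4 kHz, 18.6 kHz, 24.8 kHz} → 4.

4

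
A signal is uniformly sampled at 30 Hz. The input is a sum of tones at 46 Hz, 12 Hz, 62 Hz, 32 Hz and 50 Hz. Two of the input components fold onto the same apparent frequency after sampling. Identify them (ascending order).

32 Hz, 62 Hz

fs/2 = 15 Hz.
46 Hz mod fs = 16 Hz.
16 Hz > fs/2 = 15 Hz, folds to fs − 16 Hz = 14 Hz.
12 Hz ≤ fs/2 = 15 Hz, passes unchanged.
62 Hz mod fs = 2 Hz.
2 Hz ≤ fs/2 = 15 Hz, appears at 2 Hz.
32 Hz mod fs = 2 Hz.
2 Hz ≤ fs/2 = 15 Hz, appears at 2 Hz.
50 Hz mod fs = 20 Hz.
20 Hz > fs/2 = 15 Hz, folds to fs − 20 Hz = 10 Hz.
32 Hz and 62 Hz both map to 2 Hz.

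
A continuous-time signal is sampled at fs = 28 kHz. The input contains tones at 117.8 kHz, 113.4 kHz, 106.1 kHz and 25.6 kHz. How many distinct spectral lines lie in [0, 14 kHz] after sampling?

4

fs/2 = 14 kHz.
117.8 kHz mod fs = 5.8 kHz.
5.8 kHz ≤ fs/2 = 14 kHz, appears at 5.8 kHz.
113.4 kHz mod fs = 1.4 kHz.
1.4 kHz ≤ fs/2 = 14 kHz, appears at 1.4 kHz.
106.1 kHz mod fs = 22.1 kHz.
22.1 kHz > fs/2 = 14 kHz, folds to fs − 22.1 kHz = 5.9 kHz.
25.6 kHz > fs/2 = 14 kHz, folds to fs − 25.6 kHz = 2.4 kHz.
Distinct values: {1.4 kHz, 2.4 kHz, 5.8 kHz, 5.9 kHz} → 4.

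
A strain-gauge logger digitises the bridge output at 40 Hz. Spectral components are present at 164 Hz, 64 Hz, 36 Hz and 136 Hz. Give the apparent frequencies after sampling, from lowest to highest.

4 Hz, 16 Hz

fs/2 = 20 Hz.
164 Hz mod fs = 4 Hz.
4 Hz ≤ fs/2 = 20 Hz, appears at 4 Hz.
64 Hz mod fs = 24 Hz.
24 Hz > fs/2 = 20 Hz, folds to fs − 24 Hz = 16 Hz.
36 Hz > fs/2 = 20 Hz, folds to fs − 36 Hz = 4 Hz.
136 Hz mod fs = 16 Hz.
16 Hz ≤ fs/2 = 20 Hz, appears at 16 Hz.
Distinct values: {4 Hz, 16 Hz}.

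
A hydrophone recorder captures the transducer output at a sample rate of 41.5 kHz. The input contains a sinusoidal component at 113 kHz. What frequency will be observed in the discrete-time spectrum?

113 kHz mod fs = 30 kHz.
30 kHz > fs/2 = 20.75 kHz, folds to fs − 30 kHz = 11.5 kHz.

11.5 kHz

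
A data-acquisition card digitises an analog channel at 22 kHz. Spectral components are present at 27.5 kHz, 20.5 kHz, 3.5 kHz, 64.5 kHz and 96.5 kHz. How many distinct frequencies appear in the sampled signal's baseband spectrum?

4

fs/2 = 11 kHz.
27.5 kHz mod fs = 5.5 kHz.
5.5 kHz ≤ fs/2 = 11 kHz, appears at 5.5 kHz.
20.5 kHz > fs/2 = 11 kHz, folds to fs − 20.5 kHz = 1.5 kHz.
3.5 kHz ≤ fs/2 = 11 kHz, passes unchanged.
64.5 kHz mod fs = 20.5 kHz.
20.5 kHz > fs/2 = 11 kHz, folds to fs − 20.5 kHz = 1.5 kHz.
96.5 kHz mod fs = 8.5 kHz.
8.5 kHz ≤ fs/2 = 11 kHz, appears at 8.5 kHz.
Distinct values: {1.5 kHz, 3.5 kHz, 5.5 kHz, 8.5 kHz} → 4.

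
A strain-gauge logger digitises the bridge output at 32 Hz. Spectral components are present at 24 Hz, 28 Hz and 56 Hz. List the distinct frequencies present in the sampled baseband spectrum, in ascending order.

fs/2 = 16 Hz.
24 Hz > fs/2 = 16 Hz, folds to fs − 24 Hz = 8 Hz.
28 Hz > fs/2 = 16 Hz, folds to fs − 28 Hz = 4 Hz.
56 Hz mod fs = 24 Hz.
24 Hz > fs/2 = 16 Hz, folds to fs − 24 Hz = 8 Hz.
Distinct values: {4 Hz, 8 Hz}.

4 Hz, 8 Hz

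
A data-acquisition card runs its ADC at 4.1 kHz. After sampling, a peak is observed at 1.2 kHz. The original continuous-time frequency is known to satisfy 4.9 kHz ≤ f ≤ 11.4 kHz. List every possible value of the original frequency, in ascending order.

5.3 kHz, 7 kHz, 9.4 kHz, 11.1 kHz

Frequencies that alias to 1.2 kHz are k·fs ± 1.2 kHz for integer k ≥ 0.
k=0: 1.2 kHz.
k=1: 2.9 kHz, 5.3 kHz.
k=2: 7 kHz, 9.4 kHz.
k=3: 11.1 kHz, 13.5 kHz.
k=4: 15.2 kHz, 17.6 kHz.
Within [4.9 kHz, 11.4 kHz]: 5.3 kHz, 7 kHz, 9.4 kHz, 11.1 kHz.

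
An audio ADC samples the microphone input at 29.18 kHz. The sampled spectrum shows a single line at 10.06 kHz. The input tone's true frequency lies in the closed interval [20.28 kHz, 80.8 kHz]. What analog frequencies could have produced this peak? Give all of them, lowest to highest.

39.24 kHz, 48.3 kHz, 68.42 kHz, 77.48 kHz

Frequencies that alias to 10.06 kHz are k·fs ± 10.06 kHz for integer k ≥ 0.
k=0: 10.06 kHz.
k=1: 19.12 kHz, 39.24 kHz.
k=2: 48.3 kHz, 68.42 kHz.
k=3: 77.48 kHz, 97.6 kHz.
k=4: 106.66 kHz, 126.78 kHz.
Within [20.28 kHz, 80.8 kHz]: 39.24 kHz, 48.3 kHz, 68.42 kHz, 77.48 kHz.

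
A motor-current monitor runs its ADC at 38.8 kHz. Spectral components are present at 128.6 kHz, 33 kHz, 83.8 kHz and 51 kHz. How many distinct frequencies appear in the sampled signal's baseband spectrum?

fs/2 = 19.4 kHz.
128.6 kHz mod fs = 12.2 kHz.
12.2 kHz ≤ fs/2 = 19.4 kHz, appears at 12.2 kHz.
33 kHz > fs/2 = 19.4 kHz, folds to fs − 33 kHz = 5.8 kHz.
83.8 kHz mod fs = 6.2 kHz.
6.2 kHz ≤ fs/2 = 19.4 kHz, appears at 6.2 kHz.
51 kHz mod fs = 12.2 kHz.
12.2 kHz ≤ fs/2 = 19.4 kHz, appears at 12.2 kHz.
Distinct values: {5.8 kHz, 6.2 kHz, 12.2 kHz} → 3.

3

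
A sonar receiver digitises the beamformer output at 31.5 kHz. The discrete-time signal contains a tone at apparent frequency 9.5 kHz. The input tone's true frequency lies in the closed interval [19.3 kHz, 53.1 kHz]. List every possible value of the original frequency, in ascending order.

Frequencies that alias to 9.5 kHz are k·fs ± 9.5 kHz for integer k ≥ 0.
k=0: 9.5 kHz.
k=1: 22 kHz, 41 kHz.
k=2: 53.5 kHz, 72.5 kHz.
Within [19.3 kHz, 53.1 kHz]: 22 kHz, 41 kHz.

22 kHz, 41 kHz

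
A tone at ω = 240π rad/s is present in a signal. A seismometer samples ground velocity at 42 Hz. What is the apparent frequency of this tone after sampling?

ω = 240π rad/s → f = ω/(2π) = 120 Hz.
120 Hz mod fs = 36 Hz.
36 Hz > fs/2 = 21 Hz, folds to fs − 36 Hz = 6 Hz.

6 Hz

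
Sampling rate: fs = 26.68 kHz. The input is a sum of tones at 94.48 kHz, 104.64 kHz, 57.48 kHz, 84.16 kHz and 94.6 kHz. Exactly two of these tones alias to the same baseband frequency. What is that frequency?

4.12 kHz

fs/2 = 13.34 kHz.
94.48 kHz mod fs = 14.44 kHz.
14.44 kHz > fs/2 = 13.34 kHz, folds to fs − 14.44 kHz = 12.24 kHz.
104.64 kHz mod fs = 24.6 kHz.
24.6 kHz > fs/2 = 13.34 kHz, folds to fs − 24.6 kHz = 2.08 kHz.
57.48 kHz mod fs = 4.12 kHz.
4.12 kHz ≤ fs/2 = 13.34 kHz, appears at 4.12 kHz.
84.16 kHz mod fs = 4.12 kHz.
4.12 kHz ≤ fs/2 = 13.34 kHz, appears at 4.12 kHz.
94.6 kHz mod fs = 14.56 kHz.
14.56 kHz > fs/2 = 13.34 kHz, folds to fs − 14.56 kHz = 12.12 kHz.
57.48 kHz and 84.16 kHz both map to 4.12 kHz.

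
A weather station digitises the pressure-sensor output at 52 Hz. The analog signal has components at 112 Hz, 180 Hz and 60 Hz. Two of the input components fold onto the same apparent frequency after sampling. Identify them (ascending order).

fs/2 = 26 Hz.
112 Hz mod fs = 8 Hz.
8 Hz ≤ fs/2 = 26 Hz, appears at 8 Hz.
180 Hz mod fs = 24 Hz.
24 Hz ≤ fs/2 = 26 Hz, appears at 24 Hz.
60 Hz mod fs = 8 Hz.
8 Hz ≤ fs/2 = 26 Hz, appears at 8 Hz.
60 Hz and 112 Hz both map to 8 Hz.

60 Hz, 112 Hz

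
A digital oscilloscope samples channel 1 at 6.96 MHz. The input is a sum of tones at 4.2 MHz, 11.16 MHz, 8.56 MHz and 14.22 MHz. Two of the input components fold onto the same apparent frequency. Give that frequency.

2.76 MHz

fs/2 = 3.48 MHz.
4.2 MHz > fs/2 = 3.48 MHz, folds to fs − 4.2 MHz = 2.76 MHz.
11.16 MHz mod fs = 4.2 MHz.
4.2 MHz > fs/2 = 3.48 MHz, folds to fs − 4.2 MHz = 2.76 MHz.
8.56 MHz mod fs = 1.6 MHz.
1.6 MHz ≤ fs/2 = 3.48 MHz, appears at 1.6 MHz.
14.22 MHz mod fs = 0.3 MHz.
0.3 MHz ≤ fs/2 = 3.48 MHz, appears at 0.3 MHz.
4.2 MHz and 11.16 MHz both map to 2.76 MHz.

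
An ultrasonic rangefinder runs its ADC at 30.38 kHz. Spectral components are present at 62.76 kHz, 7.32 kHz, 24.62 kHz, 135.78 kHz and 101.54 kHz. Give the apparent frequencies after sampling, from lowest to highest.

2 kHz, 5.76 kHz, 7.32 kHz, 10.4 kHz, 14.26 kHz

fs/2 = 15.19 kHz.
62.76 kHz mod fs = 2 kHz.
2 kHz ≤ fs/2 = 15.19 kHz, appears at 2 kHz.
7.32 kHz ≤ fs/2 = 15.19 kHz, passes unchanged.
24.62 kHz > fs/2 = 15.19 kHz, folds to fs − 24.62 kHz = 5.76 kHz.
135.78 kHz mod fs = 14.26 kHz.
14.26 kHz ≤ fs/2 = 15.19 kHz, appears at 14.26 kHz.
101.54 kHz mod fs = 10.4 kHz.
10.4 kHz ≤ fs/2 = 15.19 kHz, appears at 10.4 kHz.
Distinct values: {2 kHz, 5.76 kHz, 7.32 kHz, 10.4 kHz, 14.26 kHz}.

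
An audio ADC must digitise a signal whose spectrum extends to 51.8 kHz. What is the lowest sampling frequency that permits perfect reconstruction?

103.6 kHz

Nyquist rate = 2 × 51.8 kHz = 103.6 kHz.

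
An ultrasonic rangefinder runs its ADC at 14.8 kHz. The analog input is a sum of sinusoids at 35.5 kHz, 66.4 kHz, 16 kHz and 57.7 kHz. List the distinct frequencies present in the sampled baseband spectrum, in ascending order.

1.2 kHz, 1.5 kHz, 5.9 kHz, 7.2 kHz

fs/2 = 7.4 kHz.
35.5 kHz mod fs = 5.9 kHz.
5.9 kHz ≤ fs/2 = 7.4 kHz, appears at 5.9 kHz.
66.4 kHz mod fs = 7.2 kHz.
7.2 kHz ≤ fs/2 = 7.4 kHz, appears at 7.2 kHz.
16 kHz mod fs = 1.2 kHz.
1.2 kHz ≤ fs/2 = 7.4 kHz, appears at 1.2 kHz.
57.7 kHz mod fs = 13.3 kHz.
13.3 kHz > fs/2 = 7.4 kHz, folds to fs − 13.3 kHz = 1.5 kHz.
Distinct values: {1.2 kHz, 1.5 kHz, 5.9 kHz, 7.2 kHz}.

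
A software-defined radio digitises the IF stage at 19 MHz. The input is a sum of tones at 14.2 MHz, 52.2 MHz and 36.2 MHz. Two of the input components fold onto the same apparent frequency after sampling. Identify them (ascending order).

14.2 MHz, 52.2 MHz

fs/2 = 9.5 MHz.
14.2 MHz > fs/2 = 9.5 MHz, folds to fs − 14.2 MHz = 4.8 MHz.
52.2 MHz mod fs = 14.2 MHz.
14.2 MHz > fs/2 = 9.5 MHz, folds to fs − 14.2 MHz = 4.8 MHz.
36.2 MHz mod fs = 17.2 MHz.
17.2 MHz > fs/2 = 9.5 MHz, folds to fs − 17.2 MHz = 1.8 MHz.
14.2 MHz and 52.2 MHz both map to 4.8 MHz.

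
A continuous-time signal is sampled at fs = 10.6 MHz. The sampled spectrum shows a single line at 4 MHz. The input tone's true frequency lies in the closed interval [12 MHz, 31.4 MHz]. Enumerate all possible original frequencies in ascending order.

14.6 MHz, 17.2 MHz, 25.2 MHz, 27.8 MHz

Frequencies that alias to 4 MHz are k·fs ± 4 MHz for integer k ≥ 0.
k=0: 4 MHz.
k=1: 6.6 MHz, 14.6 MHz.
k=2: 17.2 MHz, 25.2 MHz.
k=3: 27.8 MHz, 35.8 MHz.
k=4: 38.4 MHz, 46.4 MHz.
Within [12 MHz, 31.4 MHz]: 14.6 MHz, 17.2 MHz, 25.2 MHz, 27.8 MHz.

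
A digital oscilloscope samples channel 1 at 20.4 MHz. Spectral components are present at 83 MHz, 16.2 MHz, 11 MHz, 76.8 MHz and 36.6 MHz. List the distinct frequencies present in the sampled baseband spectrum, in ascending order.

1.4 MHz, 4.2 MHz, 4.8 MHz, 9.4 MHz

fs/2 = 10.2 MHz.
83 MHz mod fs = 1.4 MHz.
1.4 MHz ≤ fs/2 = 10.2 MHz, appears at 1.4 MHz.
16.2 MHz > fs/2 = 10.2 MHz, folds to fs − 16.2 MHz = 4.2 MHz.
11 MHz > fs/2 = 10.2 MHz, folds to fs − 11 MHz = 9.4 MHz.
76.8 MHz mod fs = 15.6 MHz.
15.6 MHz > fs/2 = 10.2 MHz, folds to fs − 15.6 MHz = 4.8 MHz.
36.6 MHz mod fs = 16.2 MHz.
16.2 MHz > fs/2 = 10.2 MHz, folds to fs − 16.2 MHz = 4.2 MHz.
Distinct values: {1.4 MHz, 4.2 MHz, 4.8 MHz, 9.4 MHz}.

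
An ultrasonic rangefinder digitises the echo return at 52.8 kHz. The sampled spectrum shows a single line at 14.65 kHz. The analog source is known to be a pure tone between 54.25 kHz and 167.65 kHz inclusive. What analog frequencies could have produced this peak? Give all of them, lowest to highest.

Frequencies that alias to 14.65 kHz are k·fs ± 14.65 kHz for integer k ≥ 0.
k=0: 14.65 kHz.
k=1: 38.15 kHz, 67.45 kHz.
k=2: 90.95 kHz, 120.25 kHz.
k=3: 143.75 kHz, 173.05 kHz.
k=4: 196.55 kHz, 225.85 kHz.
Within [54.25 kHz, 167.65 kHz]: 67.45 kHz, 90.95 kHz, 120.25 kHz, 143.75 kHz.

67.45 kHz, 90.95 kHz, 120.25 kHz, 143.75 kHz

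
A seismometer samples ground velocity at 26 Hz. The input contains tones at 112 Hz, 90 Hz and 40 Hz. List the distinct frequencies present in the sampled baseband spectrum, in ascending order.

fs/2 = 13 Hz.
112 Hz mod fs = 8 Hz.
8 Hz ≤ fs/2 = 13 Hz, appears at 8 Hz.
90 Hz mod fs = 12 Hz.
12 Hz ≤ fs/2 = 13 Hz, appears at 12 Hz.
40 Hz mod fs = 14 Hz.
14 Hz > fs/2 = 13 Hz, folds to fs − 14 Hz = 12 Hz.
Distinct values: {8 Hz, 12 Hz}.

8 Hz, 12 Hz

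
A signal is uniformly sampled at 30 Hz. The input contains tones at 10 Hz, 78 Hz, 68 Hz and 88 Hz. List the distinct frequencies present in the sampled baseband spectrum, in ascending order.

2 Hz, 8 Hz, 10 Hz, 12 Hz

fs/2 = 15 Hz.
10 Hz ≤ fs/2 = 15 Hz, passes unchanged.
78 Hz mod fs = 18 Hz.
18 Hz > fs/2 = 15 Hz, folds to fs − 18 Hz = 12 Hz.
68 Hz mod fs = 8 Hz.
8 Hz ≤ fs/2 = 15 Hz, appears at 8 Hz.
88 Hz mod fs = 28 Hz.
28 Hz > fs/2 = 15 Hz, folds to fs − 28 Hz = 2 Hz.
Distinct values: {2 Hz, 8 Hz, 10 Hz, 12 Hz}.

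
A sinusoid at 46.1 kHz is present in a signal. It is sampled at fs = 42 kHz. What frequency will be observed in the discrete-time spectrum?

4.1 kHz

46.1 kHz mod fs = 4.1 kHz.
4.1 kHz ≤ fs/2 = 21 kHz, appears at 4.1 kHz.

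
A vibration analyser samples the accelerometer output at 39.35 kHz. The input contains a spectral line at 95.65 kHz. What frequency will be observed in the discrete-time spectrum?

95.65 kHz mod fs = 16.95 kHz.
16.95 kHz ≤ fs/2 = 19.675 kHz, appears at 16.95 kHz.

16.95 kHz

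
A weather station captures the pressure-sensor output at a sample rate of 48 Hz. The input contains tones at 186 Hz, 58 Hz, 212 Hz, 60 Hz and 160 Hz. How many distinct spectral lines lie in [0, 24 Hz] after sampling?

5

fs/2 = 24 Hz.
186 Hz mod fs = 42 Hz.
42 Hz > fs/2 = 24 Hz, folds to fs − 42 Hz = 6 Hz.
58 Hz mod fs = 10 Hz.
10 Hz ≤ fs/2 = 24 Hz, appears at 10 Hz.
212 Hz mod fs = 20 Hz.
20 Hz ≤ fs/2 = 24 Hz, appears at 20 Hz.
60 Hz mod fs = 12 Hz.
12 Hz ≤ fs/2 = 24 Hz, appears at 12 Hz.
160 Hz mod fs = 16 Hz.
16 Hz ≤ fs/2 = 24 Hz, appears at 16 Hz.
Distinct values: {6 Hz, 10 Hz, 12 Hz, 16 Hz, 20 Hz} → 5.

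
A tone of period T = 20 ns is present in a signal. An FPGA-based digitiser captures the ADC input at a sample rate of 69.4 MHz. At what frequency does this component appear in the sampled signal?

19.4 MHz

T = 20 ns → f = 1/T = 50 MHz.
50 MHz > fs/2 = 34.7 MHz, folds to fs − 50 MHz = 19.4 MHz.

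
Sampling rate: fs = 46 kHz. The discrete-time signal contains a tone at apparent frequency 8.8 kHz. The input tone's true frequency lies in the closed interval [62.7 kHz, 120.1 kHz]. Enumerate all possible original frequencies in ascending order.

83.2 kHz, 100.8 kHz

Frequencies that alias to 8.8 kHz are k·fs ± 8.8 kHz for integer k ≥ 0.
k=0: 8.8 kHz.
k=1: 37.2 kHz, 54.8 kHz.
k=2: 83.2 kHz, 100.8 kHz.
k=3: 129.2 kHz, 146.8 kHz.
Within [62.7 kHz, 120.1 kHz]: 83.2 kHz, 100.8 kHz.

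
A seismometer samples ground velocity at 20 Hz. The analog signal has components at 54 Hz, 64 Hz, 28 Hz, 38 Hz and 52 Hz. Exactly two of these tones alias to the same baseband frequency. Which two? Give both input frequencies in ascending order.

28 Hz, 52 Hz

fs/2 = 10 Hz.
54 Hz mod fs = 14 Hz.
14 Hz > fs/2 = 10 Hz, folds to fs − 14 Hz = 6 Hz.
64 Hz mod fs = 4 Hz.
4 Hz ≤ fs/2 = 10 Hz, appears at 4 Hz.
28 Hz mod fs = 8 Hz.
8 Hz ≤ fs/2 = 10 Hz, appears at 8 Hz.
38 Hz mod fs = 18 Hz.
18 Hz > fs/2 = 10 Hz, folds to fs − 18 Hz = 2 Hz.
52 Hz mod fs = 12 Hz.
12 Hz > fs/2 = 10 Hz, folds to fs − 12 Hz = 8 Hz.
28 Hz and 52 Hz both map to 8 Hz.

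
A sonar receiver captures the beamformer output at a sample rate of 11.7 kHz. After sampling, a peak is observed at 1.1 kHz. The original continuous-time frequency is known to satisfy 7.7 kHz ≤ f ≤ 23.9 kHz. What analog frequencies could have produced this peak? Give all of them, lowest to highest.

10.6 kHz, 12.8 kHz, 22.3 kHz

Frequencies that alias to 1.1 kHz are k·fs ± 1.1 kHz for integer k ≥ 0.
k=0: 1.1 kHz.
k=1: 10.6 kHz, 12.8 kHz.
k=2: 22.3 kHz, 24.5 kHz.
k=3: 34 kHz, 36.2 kHz.
Within [7.7 kHz, 23.9 kHz]: 10.6 kHz, 12.8 kHz, 22.3 kHz.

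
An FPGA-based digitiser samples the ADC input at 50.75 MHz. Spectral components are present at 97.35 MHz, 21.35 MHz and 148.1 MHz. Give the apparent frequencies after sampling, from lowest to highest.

fs/2 = 25.375 MHz.
97.35 MHz mod fs = 46.6 MHz.
46.6 MHz > fs/2 = 25.375 MHz, folds to fs − 46.6 MHz = 4.15 MHz.
21.35 MHz ≤ fs/2 = 25.375 MHz, passes unchanged.
148.1 MHz mod fs = 46.6 MHz.
46.6 MHz > fs/2 = 25.375 MHz, folds to fs − 46.6 MHz = 4.15 MHz.
Distinct values: {4.15 MHz, 21.35 MHz}.

4.15 MHz, 21.35 MHz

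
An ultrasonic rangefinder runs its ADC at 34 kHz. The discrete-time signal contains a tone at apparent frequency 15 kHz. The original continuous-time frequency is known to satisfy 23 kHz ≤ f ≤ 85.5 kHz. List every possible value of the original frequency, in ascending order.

Frequencies that alias to 15 kHz are k·fs ± 15 kHz for integer k ≥ 0.
k=0: 15 kHz.
k=1: 19 kHz, 49 kHz.
k=2: 53 kHz, 83 kHz.
k=3: 87 kHz, 117 kHz.
Within [23 kHz, 85.5 kHz]: 49 kHz, 53 kHz, 83 kHz.

49 kHz, 53 kHz, 83 kHz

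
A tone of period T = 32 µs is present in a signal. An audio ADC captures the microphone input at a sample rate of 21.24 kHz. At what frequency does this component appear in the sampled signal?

10.01 kHz

T = 32 µs → f = 1/T = 31.25 kHz.
31.25 kHz mod fs = 10.01 kHz.
10.01 kHz ≤ fs/2 = 10.62 kHz, appears at 10.01 kHz.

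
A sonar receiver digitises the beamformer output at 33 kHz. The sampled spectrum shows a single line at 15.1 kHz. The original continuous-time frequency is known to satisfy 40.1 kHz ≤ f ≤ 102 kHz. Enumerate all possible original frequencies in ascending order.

48.1 kHz, 50.9 kHz, 81.1 kHz, 83.9 kHz

Frequencies that alias to 15.1 kHz are k·fs ± 15.1 kHz for integer k ≥ 0.
k=0: 15.1 kHz.
k=1: 17.9 kHz, 48.1 kHz.
k=2: 50.9 kHz, 81.1 kHz.
k=3: 83.9 kHz, 114.1 kHz.
k=4: 116.9 kHz, 147.1 kHz.
Within [40.1 kHz, 102 kHz]: 48.1 kHz, 50.9 kHz, 81.1 kHz, 83.9 kHz.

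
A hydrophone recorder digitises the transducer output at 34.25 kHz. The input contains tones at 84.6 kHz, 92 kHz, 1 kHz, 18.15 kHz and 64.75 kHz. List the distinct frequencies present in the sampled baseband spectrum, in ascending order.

1 kHz, 3.75 kHz, 10.75 kHz, 16.1 kHz

fs/2 = 17.125 kHz.
84.6 kHz mod fs = 16.1 kHz.
16.1 kHz ≤ fs/2 = 17.125 kHz, appears at 16.1 kHz.
92 kHz mod fs = 23.5 kHz.
23.5 kHz > fs/2 = 17.125 kHz, folds to fs − 23.5 kHz = 10.75 kHz.
1 kHz ≤ fs/2 = 17.125 kHz, passes unchanged.
18.15 kHz > fs/2 = 17.125 kHz, folds to fs − 18.15 kHz = 16.1 kHz.
64.75 kHz mod fs = 30.5 kHz.
30.5 kHz > fs/2 = 17.125 kHz, folds to fs − 30.5 kHz = 3.75 kHz.
Distinct values: {1 kHz, 3.75 kHz, 10.75 kHz, 16.1 kHz}.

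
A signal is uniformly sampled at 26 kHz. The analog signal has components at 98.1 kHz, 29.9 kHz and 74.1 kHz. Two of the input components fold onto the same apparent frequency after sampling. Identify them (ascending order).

fs/2 = 13 kHz.
98.1 kHz mod fs = 20.1 kHz.
20.1 kHz > fs/2 = 13 kHz, folds to fs − 20.1 kHz = 5.9 kHz.
29.9 kHz mod fs = 3.9 kHz.
3.9 kHz ≤ fs/2 = 13 kHz, appears at 3.9 kHz.
74.1 kHz mod fs = 22.1 kHz.
22.1 kHz > fs/2 = 13 kHz, folds to fs − 22.1 kHz = 3.9 kHz.
29.9 kHz and 74.1 kHz both map to 3.9 kHz.

29.9 kHz, 74.1 kHz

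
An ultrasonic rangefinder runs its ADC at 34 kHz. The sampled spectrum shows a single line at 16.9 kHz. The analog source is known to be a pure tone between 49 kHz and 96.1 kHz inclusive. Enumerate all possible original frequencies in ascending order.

Frequencies that alias to 16.9 kHz are k·fs ± 16.9 kHz for integer k ≥ 0.
k=0: 16.9 kHz.
k=1: 17.1 kHz, 50.9 kHz.
k=2: 51.1 kHz, 84.9 kHz.
k=3: 85.1 kHz, 118.9 kHz.
k=4: 119.1 kHz, 152.9 kHz.
Within [49 kHz, 96.1 kHz]: 50.9 kHz, 51.1 kHz, 84.9 kHz, 85.1 kHz.

50.9 kHz, 51.1 kHz, 84.9 kHz, 85.1 kHz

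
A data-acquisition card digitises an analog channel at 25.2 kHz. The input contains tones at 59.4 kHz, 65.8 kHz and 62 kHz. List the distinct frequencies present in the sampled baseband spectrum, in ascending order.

9 kHz, 9.8 kHz, 11.6 kHz

fs/2 = 12.6 kHz.
59.4 kHz mod fs = 9 kHz.
9 kHz ≤ fs/2 = 12.6 kHz, appears at 9 kHz.
65.8 kHz mod fs = 15.4 kHz.
15.4 kHz > fs/2 = 12.6 kHz, folds to fs − 15.4 kHz = 9.8 kHz.
62 kHz mod fs = 11.6 kHz.
11.6 kHz ≤ fs/2 = 12.6 kHz, appears at 11.6 kHz.
Distinct values: {9 kHz, 9.8 kHz, 11.6 kHz}.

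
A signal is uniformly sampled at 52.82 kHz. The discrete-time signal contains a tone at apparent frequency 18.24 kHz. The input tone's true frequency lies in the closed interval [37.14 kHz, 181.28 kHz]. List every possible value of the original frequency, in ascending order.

Frequencies that alias to 18.24 kHz are k·fs ± 18.24 kHz for integer k ≥ 0.
k=0: 18.24 kHz.
k=1: 34.58 kHz, 71.06 kHz.
k=2: 87.4 kHz, 123.88 kHz.
k=3: 140.22 kHz, 176.7 kHz.
k=4: 193.04 kHz, 229.52 kHz.
Within [37.14 kHz, 181.28 kHz]: 71.06 kHz, 87.4 kHz, 123.88 kHz, 140.22 kHz, 176.7 kHz.

71.06 kHz, 87.4 kHz, 123.88 kHz, 140.22 kHz, 176.7 kHz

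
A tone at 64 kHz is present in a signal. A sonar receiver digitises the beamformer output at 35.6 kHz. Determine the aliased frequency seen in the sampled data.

7.2 kHz

64 kHz mod fs = 28.4 kHz.
28.4 kHz > fs/2 = 17.8 kHz, folds to fs − 28.4 kHz = 7.2 kHz.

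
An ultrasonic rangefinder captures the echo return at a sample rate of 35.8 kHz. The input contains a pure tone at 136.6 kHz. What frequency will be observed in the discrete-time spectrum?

6.6 kHz

136.6 kHz mod fs = 29.2 kHz.
29.2 kHz > fs/2 = 17.9 kHz, folds to fs − 29.2 kHz = 6.6 kHz.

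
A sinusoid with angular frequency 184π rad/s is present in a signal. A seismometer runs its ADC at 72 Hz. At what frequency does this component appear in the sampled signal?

ω = 184π rad/s → f = ω/(2π) = 92 Hz.
92 Hz mod fs = 20 Hz.
20 Hz ≤ fs/2 = 36 Hz, appears at 20 Hz.

20 Hz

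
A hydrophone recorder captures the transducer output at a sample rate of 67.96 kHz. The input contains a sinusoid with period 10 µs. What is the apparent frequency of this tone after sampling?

T = 10 µs → f = 1/T = 100 kHz.
100 kHz mod fs = 32.04 kHz.
32.04 kHz ≤ fs/2 = 33.98 kHz, appears at 32.04 kHz.

32.04 kHz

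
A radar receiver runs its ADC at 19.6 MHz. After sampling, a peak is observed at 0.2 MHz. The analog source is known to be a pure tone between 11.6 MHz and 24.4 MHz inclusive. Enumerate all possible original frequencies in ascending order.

Frequencies that alias to 0.2 MHz are k·fs ± 0.2 MHz for integer k ≥ 0.
k=0: 0.2 MHz.
k=1: 19.4 MHz, 19.8 MHz.
k=2: 39 MHz, 39.4 MHz.
Within [11.6 MHz, 24.4 MHz]: 19.4 MHz, 19.8 MHz.

19.4 MHz, 19.8 MHz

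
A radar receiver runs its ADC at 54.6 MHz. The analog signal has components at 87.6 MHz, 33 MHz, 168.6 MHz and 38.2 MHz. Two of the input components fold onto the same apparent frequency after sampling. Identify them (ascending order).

fs/2 = 27.3 MHz.
87.6 MHz mod fs = 33 MHz.
33 MHz > fs/2 = 27.3 MHz, folds to fs − 33 MHz = 21.6 MHz.
33 MHz > fs/2 = 27.3 MHz, folds to fs − 33 MHz = 21.6 MHz.
168.6 MHz mod fs = 4.8 MHz.
4.8 MHz ≤ fs/2 = 27.3 MHz, appears at 4.8 MHz.
38.2 MHz > fs/2 = 27.3 MHz, folds to fs − 38.2 MHz = 16.4 MHz.
33 MHz and 87.6 MHz both map to 21.6 MHz.

33 MHz, 87.6 MHz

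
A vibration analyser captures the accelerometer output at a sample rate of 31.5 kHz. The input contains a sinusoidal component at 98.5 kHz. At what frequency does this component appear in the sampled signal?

98.5 kHz mod fs = 4 kHz.
4 kHz ≤ fs/2 = 15.75 kHz, appears at 4 kHz.

4 kHz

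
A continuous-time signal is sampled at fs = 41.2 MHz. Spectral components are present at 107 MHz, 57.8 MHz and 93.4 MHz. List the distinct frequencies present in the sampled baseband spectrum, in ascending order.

11 MHz, 16.6 MHz

fs/2 = 20.6 MHz.
107 MHz mod fs = 24.6 MHz.
24.6 MHz > fs/2 = 20.6 MHz, folds to fs − 24.6 MHz = 16.6 MHz.
57.8 MHz mod fs = 16.6 MHz.
16.6 MHz ≤ fs/2 = 20.6 MHz, appears at 16.6 MHz.
93.4 MHz mod fs = 11 MHz.
11 MHz ≤ fs/2 = 20.6 MHz, appears at 11 MHz.
Distinct values: {11 MHz, 16.6 MHz}.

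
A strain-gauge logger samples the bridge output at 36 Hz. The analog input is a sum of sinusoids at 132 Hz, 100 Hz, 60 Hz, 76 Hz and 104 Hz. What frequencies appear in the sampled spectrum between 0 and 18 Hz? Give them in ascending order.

fs/2 = 18 Hz.
132 Hz mod fs = 24 Hz.
24 Hz > fs/2 = 18 Hz, folds to fs − 24 Hz = 12 Hz.
100 Hz mod fs = 28 Hz.
28 Hz > fs/2 = 18 Hz, folds to fs − 28 Hz = 8 Hz.
60 Hz mod fs = 24 Hz.
24 Hz > fs/2 = 18 Hz, folds to fs − 24 Hz = 12 Hz.
76 Hz mod fs = 4 Hz.
4 Hz ≤ fs/2 = 18 Hz, appears at 4 Hz.
104 Hz mod fs = 32 Hz.
32 Hz > fs/2 = 18 Hz, folds to fs − 32 Hz = 4 Hz.
Distinct values: {4 Hz, 8 Hz, 12 Hz}.

4 Hz, 8 Hz, 12 Hz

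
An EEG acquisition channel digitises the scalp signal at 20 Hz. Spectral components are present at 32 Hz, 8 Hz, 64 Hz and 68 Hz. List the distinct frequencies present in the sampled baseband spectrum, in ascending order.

4 Hz, 8 Hz

fs/2 = 10 Hz.
32 Hz mod fs = 12 Hz.
12 Hz > fs/2 = 10 Hz, folds to fs − 12 Hz = 8 Hz.
8 Hz ≤ fs/2 = 10 Hz, passes unchanged.
64 Hz mod fs = 4 Hz.
4 Hz ≤ fs/2 = 10 Hz, appears at 4 Hz.
68 Hz mod fs = 8 Hz.
8 Hz ≤ fs/2 = 10 Hz, appears at 8 Hz.
Distinct values: {4 Hz, 8 Hz}.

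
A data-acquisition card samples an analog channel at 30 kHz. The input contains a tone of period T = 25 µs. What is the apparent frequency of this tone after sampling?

10 kHz

T = 25 µs → f = 1/T = 40 kHz.
40 kHz mod fs = 10 kHz.
10 kHz ≤ fs/2 = 15 kHz, appears at 10 kHz.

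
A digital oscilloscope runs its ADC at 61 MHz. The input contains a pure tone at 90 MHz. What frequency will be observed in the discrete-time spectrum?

90 MHz mod fs = 29 MHz.
29 MHz ≤ fs/2 = 30.5 MHz, appears at 29 MHz.

29 MHz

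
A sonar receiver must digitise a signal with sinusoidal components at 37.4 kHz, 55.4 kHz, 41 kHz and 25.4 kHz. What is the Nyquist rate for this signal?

110.8 kHz

Highest-frequency component: 55.4 kHz.
Nyquist rate = 2 × 55.4 kHz = 110.8 kHz.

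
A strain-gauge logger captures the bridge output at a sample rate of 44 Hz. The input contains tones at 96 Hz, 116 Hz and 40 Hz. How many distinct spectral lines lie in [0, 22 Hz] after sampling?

3

fs/2 = 22 Hz.
96 Hz mod fs = 8 Hz.
8 Hz ≤ fs/2 = 22 Hz, appears at 8 Hz.
116 Hz mod fs = 28 Hz.
28 Hz > fs/2 = 22 Hz, folds to fs − 28 Hz = 16 Hz.
40 Hz > fs/2 = 22 Hz, folds to fs − 40 Hz = 4 Hz.
Distinct values: {4 Hz, 8 Hz, 16 Hz} → 3.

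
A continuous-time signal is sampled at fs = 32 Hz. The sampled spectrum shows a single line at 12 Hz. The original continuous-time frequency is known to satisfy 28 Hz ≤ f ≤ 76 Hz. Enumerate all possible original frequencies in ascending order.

44 Hz, 52 Hz, 76 Hz

Frequencies that alias to 12 Hz are k·fs ± 12 Hz for integer k ≥ 0.
k=0: 12 Hz.
k=1: 20 Hz, 44 Hz.
k=2: 52 Hz, 76 Hz.
k=3: 84 Hz, 108 Hz.
Within [28 Hz, 76 Hz]: 44 Hz, 52 Hz, 76 Hz.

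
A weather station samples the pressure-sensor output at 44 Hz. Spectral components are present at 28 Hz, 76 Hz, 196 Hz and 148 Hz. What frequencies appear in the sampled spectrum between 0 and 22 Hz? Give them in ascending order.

12 Hz, 16 Hz, 20 Hz

fs/2 = 22 Hz.
28 Hz > fs/2 = 22 Hz, folds to fs − 28 Hz = 16 Hz.
76 Hz mod fs = 32 Hz.
32 Hz > fs/2 = 22 Hz, folds to fs − 32 Hz = 12 Hz.
196 Hz mod fs = 20 Hz.
20 Hz ≤ fs/2 = 22 Hz, appears at 20 Hz.
148 Hz mod fs = 16 Hz.
16 Hz ≤ fs/2 = 22 Hz, appears at 16 Hz.
Distinct values: {12 Hz, 16 Hz, 20 Hz}.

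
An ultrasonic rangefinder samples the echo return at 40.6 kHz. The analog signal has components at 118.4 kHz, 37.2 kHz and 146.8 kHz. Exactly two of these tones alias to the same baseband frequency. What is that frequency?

fs/2 = 20.3 kHz.
118.4 kHz mod fs = 37.2 kHz.
37.2 kHz > fs/2 = 20.3 kHz, folds to fs − 37.2 kHz = 3.4 kHz.
37.2 kHz > fs/2 = 20.3 kHz, folds to fs − 37.2 kHz = 3.4 kHz.
146.8 kHz mod fs = 25 kHz.
25 kHz > fs/2 = 20.3 kHz, folds to fs − 25 kHz = 15.6 kHz.
37.2 kHz and 118.4 kHz both map to 3.4 kHz.

3.4 kHz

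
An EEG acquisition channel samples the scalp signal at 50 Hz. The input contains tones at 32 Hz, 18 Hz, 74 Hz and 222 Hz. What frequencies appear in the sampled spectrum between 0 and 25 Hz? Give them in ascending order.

fs/2 = 25 Hz.
32 Hz > fs/2 = 25 Hz, folds to fs − 32 Hz = 18 Hz.
18 Hz ≤ fs/2 = 25 Hz, passes unchanged.
74 Hz mod fs = 24 Hz.
24 Hz ≤ fs/2 = 25 Hz, appears at 24 Hz.
222 Hz mod fs = 22 Hz.
22 Hz ≤ fs/2 = 25 Hz, appears at 22 Hz.
Distinct values: {18 Hz, 22 Hz, 24 Hz}.

18 Hz, 22 Hz, 24 Hz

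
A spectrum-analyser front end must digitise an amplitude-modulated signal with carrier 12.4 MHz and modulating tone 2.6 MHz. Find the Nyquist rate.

AM sidebands sit at fc ± fm = 9.8 MHz and 15 MHz.
Highest-frequency component: 15 MHz.
Nyquist rate = 2 × 15 MHz = 30 MHz.

30 MHz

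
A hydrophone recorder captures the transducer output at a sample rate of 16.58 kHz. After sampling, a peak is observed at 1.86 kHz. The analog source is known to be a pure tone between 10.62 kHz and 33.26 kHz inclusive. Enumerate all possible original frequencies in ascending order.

Frequencies that alias to 1.86 kHz are k·fs ± 1.86 kHz for integer k ≥ 0.
k=0: 1.86 kHz.
k=1: 14.72 kHz, 18.44 kHz.
k=2: 31.3 kHz, 35.02 kHz.
k=3: 47.88 kHz, 51.6 kHz.
Within [10.62 kHz, 33.26 kHz]: 14.72 kHz, 18.44 kHz, 31.3 kHz.

14.72 kHz, 18.44 kHz, 31.3 kHz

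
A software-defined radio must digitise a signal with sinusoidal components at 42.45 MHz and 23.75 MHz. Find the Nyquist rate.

Highest-frequency component: 42.45 MHz.
Nyquist rate = 2 × 42.45 MHz = 84.9 MHz.

84.9 MHz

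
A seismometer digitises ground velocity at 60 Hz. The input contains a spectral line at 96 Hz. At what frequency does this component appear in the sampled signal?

96 Hz mod fs = 36 Hz.
36 Hz > fs/2 = 30 Hz, folds to fs − 36 Hz = 24 Hz.

24 Hz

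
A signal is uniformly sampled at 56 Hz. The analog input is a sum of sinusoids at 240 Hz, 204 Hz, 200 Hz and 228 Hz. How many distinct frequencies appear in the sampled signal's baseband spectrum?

4

fs/2 = 28 Hz.
240 Hz mod fs = 16 Hz.
16 Hz ≤ fs/2 = 28 Hz, appears at 16 Hz.
204 Hz mod fs = 36 Hz.
36 Hz > fs/2 = 28 Hz, folds to fs − 36 Hz = 20 Hz.
200 Hz mod fs = 32 Hz.
32 Hz > fs/2 = 28 Hz, folds to fs − 32 Hz = 24 Hz.
228 Hz mod fs = 4 Hz.
4 Hz ≤ fs/2 = 28 Hz, appears at 4 Hz.
Distinct values: {4 Hz, 16 Hz, 20 Hz, 24 Hz} → 4.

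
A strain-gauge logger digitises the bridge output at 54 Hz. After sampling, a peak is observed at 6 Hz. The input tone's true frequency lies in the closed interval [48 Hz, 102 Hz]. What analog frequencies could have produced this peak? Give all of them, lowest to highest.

Frequencies that alias to 6 Hz are k·fs ± 6 Hz for integer k ≥ 0.
k=0: 6 Hz.
k=1: 48 Hz, 60 Hz.
k=2: 102 Hz, 114 Hz.
k=3: 156 Hz, 168 Hz.
Within [48 Hz, 102 Hz]: 48 Hz, 60 Hz, 102 Hz.

48 Hz, 60 Hz, 102 Hz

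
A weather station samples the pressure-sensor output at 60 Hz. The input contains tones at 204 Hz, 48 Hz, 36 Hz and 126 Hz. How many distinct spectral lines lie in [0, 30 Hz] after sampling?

fs/2 = 30 Hz.
204 Hz mod fs = 24 Hz.
24 Hz ≤ fs/2 = 30 Hz, appears at 24 Hz.
48 Hz > fs/2 = 30 Hz, folds to fs − 48 Hz = 12 Hz.
36 Hz > fs/2 = 30 Hz, folds to fs − 36 Hz = 24 Hz.
126 Hz mod fs = 6 Hz.
6 Hz ≤ fs/2 = 30 Hz, appears at 6 Hz.
Distinct values: {6 Hz, 12 Hz, 24 Hz} → 3.

3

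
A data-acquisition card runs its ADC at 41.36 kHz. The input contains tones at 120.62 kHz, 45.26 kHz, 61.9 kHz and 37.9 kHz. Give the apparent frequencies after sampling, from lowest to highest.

3.46 kHz, 3.9 kHz, 20.54 kHz

fs/2 = 20.68 kHz.
120.62 kHz mod fs = 37.9 kHz.
37.9 kHz > fs/2 = 20.68 kHz, folds to fs − 37.9 kHz = 3.46 kHz.
45.26 kHz mod fs = 3.9 kHz.
3.9 kHz ≤ fs/2 = 20.68 kHz, appears at 3.9 kHz.
61.9 kHz mod fs = 20.54 kHz.
20.54 kHz ≤ fs/2 = 20.68 kHz, appears at 20.54 kHz.
37.9 kHz > fs/2 = 20.68 kHz, folds to fs − 37.9 kHz = 3.46 kHz.
Distinct values: {3.46 kHz, 3.9 kHz, 20.54 kHz}.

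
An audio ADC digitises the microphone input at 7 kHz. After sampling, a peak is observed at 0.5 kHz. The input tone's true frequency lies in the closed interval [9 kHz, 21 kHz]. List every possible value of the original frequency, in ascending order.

13.5 kHz, 14.5 kHz, 20.5 kHz

Frequencies that alias to 0.5 kHz are k·fs ± 0.5 kHz for integer k ≥ 0.
k=0: 0.5 kHz.
k=1: 6.5 kHz, 7.5 kHz.
k=2: 13.5 kHz, 14.5 kHz.
k=3: 20.5 kHz, 21.5 kHz.
k=4: 27.5 kHz, 28.5 kHz.
Within [9 kHz, 21 kHz]: 13.5 kHz, 14.5 kHz, 20.5 kHz.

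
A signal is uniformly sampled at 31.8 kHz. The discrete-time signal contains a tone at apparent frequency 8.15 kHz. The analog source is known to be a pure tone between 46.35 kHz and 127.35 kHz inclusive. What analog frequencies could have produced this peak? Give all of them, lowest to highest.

Frequencies that alias to 8.15 kHz are k·fs ± 8.15 kHz for integer k ≥ 0.
k=0: 8.15 kHz.
k=1: 23.65 kHz, 39.95 kHz.
k=2: 55.45 kHz, 71.75 kHz.
k=3: 87.25 kHz, 103.55 kHz.
k=4: 119.05 kHz, 135.35 kHz.
k=5: 150.85 kHz, 167.15 kHz.
Within [46.35 kHz, 127.35 kHz]: 55.45 kHz, 71.75 kHz, 87.25 kHz, 103.55 kHz, 119.05 kHz.

55.45 kHz, 71.75 kHz, 87.25 kHz, 103.55 kHz, 119.05 kHz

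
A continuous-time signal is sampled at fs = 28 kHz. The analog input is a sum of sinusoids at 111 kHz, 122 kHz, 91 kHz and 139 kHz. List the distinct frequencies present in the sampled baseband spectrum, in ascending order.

1 kHz, 7 kHz, 10 kHz

fs/2 = 14 kHz.
111 kHz mod fs = 27 kHz.
27 kHz > fs/2 = 14 kHz, folds to fs − 27 kHz = 1 kHz.
122 kHz mod fs = 10 kHz.
10 kHz ≤ fs/2 = 14 kHz, appears at 10 kHz.
91 kHz mod fs = 7 kHz.
7 kHz ≤ fs/2 = 14 kHz, appears at 7 kHz.
139 kHz mod fs = 27 kHz.
27 kHz > fs/2 = 14 kHz, folds to fs − 27 kHz = 1 kHz.
Distinct values: {1 kHz, 7 kHz, 10 kHz}.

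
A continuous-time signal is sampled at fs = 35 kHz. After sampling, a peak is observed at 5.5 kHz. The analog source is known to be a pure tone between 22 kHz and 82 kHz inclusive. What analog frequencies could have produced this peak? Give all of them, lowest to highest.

Frequencies that alias to 5.5 kHz are k·fs ± 5.5 kHz for integer k ≥ 0.
k=0: 5.5 kHz.
k=1: 29.5 kHz, 40.5 kHz.
k=2: 64.5 kHz, 75.5 kHz.
k=3: 99.5 kHz, 110.5 kHz.
Within [22 kHz, 82 kHz]: 29.5 kHz, 40.5 kHz, 64.5 kHz, 75.5 kHz.

29.5 kHz, 40.5 kHz, 64.5 kHz, 75.5 kHz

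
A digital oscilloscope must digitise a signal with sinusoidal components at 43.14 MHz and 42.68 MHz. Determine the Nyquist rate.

Highest-frequency component: 43.14 MHz.
Nyquist rate = 2 × 43.14 MHz = 86.28 MHz.

86.28 MHz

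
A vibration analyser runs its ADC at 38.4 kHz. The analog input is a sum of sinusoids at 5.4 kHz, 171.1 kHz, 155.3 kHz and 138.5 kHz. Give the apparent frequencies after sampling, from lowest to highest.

1.7 kHz, 5.4 kHz, 15.1 kHz, 17.5 kHz

fs/2 = 19.2 kHz.
5.4 kHz ≤ fs/2 = 19.2 kHz, passes unchanged.
171.1 kHz mod fs = 17.5 kHz.
17.5 kHz ≤ fs/2 = 19.2 kHz, appears at 17.5 kHz.
155.3 kHz mod fs = 1.7 kHz.
1.7 kHz ≤ fs/2 = 19.2 kHz, appears at 1.7 kHz.
138.5 kHz mod fs = 23.3 kHz.
23.3 kHz > fs/2 = 19.2 kHz, folds to fs − 23.3 kHz = 15.1 kHz.
Distinct values: {1.7 kHz, 5.4 kHz, 15.1 kHz, 17.5 kHz}.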